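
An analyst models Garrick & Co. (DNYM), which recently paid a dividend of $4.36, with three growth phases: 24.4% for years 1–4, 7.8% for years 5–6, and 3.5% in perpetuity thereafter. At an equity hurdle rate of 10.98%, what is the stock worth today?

$126.43

Three-stage DDM. Project D₁…D_6; terminal Gordon value at t=6 with g = 0.035; discount at r = 0.1098.
D_1 = 5.4238
D_2 = 6.7473
D_3 = 8.3936
D_4 = 10.4416
D_5 = 11.2561
D_6 = 12.1340
TV_6 = 12.5587/(0.1098−0.035) = 167.8975
P₀ = Σ Dₜ/(1+r)ᵗ + TV_6/(1+r)^6 = 126.4315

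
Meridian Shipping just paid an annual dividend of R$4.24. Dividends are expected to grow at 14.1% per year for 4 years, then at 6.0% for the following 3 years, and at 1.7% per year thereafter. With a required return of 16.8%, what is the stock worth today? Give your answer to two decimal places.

Three-stage DDM. Project D₁…D_7; terminal Gordon value at t=7 with g = 0.017; discount at r = 0.168.
D_1 = 4.8378
D_2 = 5.5200
D_3 = 6.2983
D_4 = 7.1864
D_5 = 7.6175
D_6 = 8.0746
D_7 = 8.5591
TV_7 = 8.7046/(0.168−0.017) = 57.6461
P₀ = Σ Dₜ/(1+r)ᵗ + TV_7/(1+r)^7 = 45.0118

R$45.01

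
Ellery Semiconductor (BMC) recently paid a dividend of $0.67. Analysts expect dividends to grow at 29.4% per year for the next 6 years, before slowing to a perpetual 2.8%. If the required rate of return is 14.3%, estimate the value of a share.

Two-stage DDM. Project D₁…D_6 at 0.294, terminal growth 0.028, discount at r = 0.143.
D_1 = 0.8670
D_2 = 1.1219
D_3 = 1.4517
D_4 = 1.8785
D_5 = 2.4308
D_6 = 3.1454
Terminal value at t=6: TV = D_7/(r−g) = 3.2335/(0.143−0.028) = 28.1174
P₀ = 0.8670/(1+0.143)^1 + 1.1219/(1+0.143)^2 + 1.4517/(1+0.143)^3 + 1.8785/(1+0.143)^4 + 2.4308/(1+0.143)^5 + 3.1454/(1+0.143)^6 + 28.1174/(1+0.143)^6 = 18.9561

$18.96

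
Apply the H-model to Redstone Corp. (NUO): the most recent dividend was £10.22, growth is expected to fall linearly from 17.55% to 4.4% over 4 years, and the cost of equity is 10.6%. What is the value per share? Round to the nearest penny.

£215.44

H-model: P₀ = D₀[(1+g_L) + H(g_S−g_L)]/(r−g_L), with H = 4/2 = 2.
P₀ = 10.22 × [(1+0.044) + 2×(0.1755−0.044)] / (0.106−0.044)
   = 10.22 × 1.3070 / 0.062 = 215.4442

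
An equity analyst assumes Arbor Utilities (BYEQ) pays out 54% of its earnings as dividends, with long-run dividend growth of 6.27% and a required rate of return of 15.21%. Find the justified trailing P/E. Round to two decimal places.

Justified trailing P/E = b(1+g)/(r−g) = 0.54×(1+0.0627)/(0.1521−0.0627) = 6.4190

6.42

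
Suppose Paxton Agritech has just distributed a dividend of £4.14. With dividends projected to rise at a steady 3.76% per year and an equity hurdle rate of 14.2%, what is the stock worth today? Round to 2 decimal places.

Gordon growth model: P₀ = D₁/(r − g). D₁ = 4.14 × (1 + 0.0376) = 4.2957.
P₀ = 4.2957 / (0.142 − 0.0376) = 4.2957 / 0.1044 = 41.1462

£41.15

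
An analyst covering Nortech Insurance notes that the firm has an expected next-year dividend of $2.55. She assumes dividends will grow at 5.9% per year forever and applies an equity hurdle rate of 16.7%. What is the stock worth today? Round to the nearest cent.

$23.61

Gordon growth model: P₀ = D₁/(r − g), with D₁ = 2.55 given directly.
P₀ = 2.5500 / (0.167 − 0.059) = 2.5500 / 0.108 = 23.6111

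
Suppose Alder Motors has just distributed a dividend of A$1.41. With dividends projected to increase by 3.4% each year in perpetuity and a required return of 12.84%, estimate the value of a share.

Gordon growth model: P₀ = D₁/(r − g). D₁ = 1.41 × (1 + 0.034) = 1.4579.
P₀ = 1.4579 / (0.1284 − 0.034) = 1.4579 / 0.0944 = 15.4443

A$15.44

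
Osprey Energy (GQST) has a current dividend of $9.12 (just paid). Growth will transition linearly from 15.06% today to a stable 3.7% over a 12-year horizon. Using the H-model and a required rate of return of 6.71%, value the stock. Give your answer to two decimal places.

$520.72

H-model: P₀ = D₀[(1+g_L) + H(g_S−g_L)]/(r−g_L), with H = 12/2 = 6.
P₀ = 9.12 × [(1+0.037) + 6×(0.1506−0.037)] / (0.0671−0.037)
   = 9.12 × 1.7186 / 0.0301 = 520.7187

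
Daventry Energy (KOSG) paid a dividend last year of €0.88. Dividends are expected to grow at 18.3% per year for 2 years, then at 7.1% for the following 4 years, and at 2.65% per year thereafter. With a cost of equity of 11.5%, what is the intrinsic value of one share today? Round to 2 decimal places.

€15.29

Three-stage DDM. Project D₁…D_6; terminal Gordon value at t=6 with g = 0.0265; discount at r = 0.115.
D_1 = 1.0410
D_2 = 1.2316
D_3 = 1.3190
D_4 = 1.4126
D_5 = 1.5129
D_6 = 1.6204
TV_6 = 1.6633/(0.115−0.0265) = 18.7943
P₀ = Σ Dₜ/(1+r)ᵗ + TV_6/(1+r)^6 = 15.2918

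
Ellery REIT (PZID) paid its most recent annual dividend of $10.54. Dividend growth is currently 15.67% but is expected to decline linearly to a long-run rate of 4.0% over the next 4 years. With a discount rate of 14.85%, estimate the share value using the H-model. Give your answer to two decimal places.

H-model: P₀ = D₀[(1+g_L) + H(g_S−g_L)]/(r−g_L), with H = 4/2 = 2.
P₀ = 10.54 × [(1+0.04) + 2×(0.1567−0.04)] / (0.1485−0.04)
   = 10.54 × 1.2734 / 0.1085 = 123.7017

$123.70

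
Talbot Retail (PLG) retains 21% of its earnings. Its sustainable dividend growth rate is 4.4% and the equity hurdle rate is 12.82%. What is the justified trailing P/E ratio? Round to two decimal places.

9.80

Payout ratio b = 1 − 0.21 = 0.79.
Justified trailing P/E = b(1+g)/(r−g) = 0.79×(1+0.044)/(0.1282−0.044) = 9.7952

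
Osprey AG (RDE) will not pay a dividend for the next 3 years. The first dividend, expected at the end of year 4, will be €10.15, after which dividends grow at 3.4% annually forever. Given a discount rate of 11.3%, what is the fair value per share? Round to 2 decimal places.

€93.19

Deferred-dividend DDM. At t=3 the remaining stream is a growing perpetuity with first payment D_4 = 10.15.
V_3 = D_4/(r−g) = 10.15/(0.113−0.034) = 128.4810
P₀ = V_3/(1+r)^3 = 128.4810/(1+0.113)^3 = 93.1866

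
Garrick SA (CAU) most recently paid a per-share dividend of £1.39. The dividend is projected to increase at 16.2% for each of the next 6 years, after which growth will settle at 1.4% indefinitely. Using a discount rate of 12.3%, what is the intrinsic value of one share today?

£25.28

Two-stage DDM. Project D₁…D_6 at 0.162, terminal growth 0.014, discount at r = 0.123.
D_1 = 1.6152
D_2 = 1.8768
D_3 = 2.1809
D_4 = 2.5342
D_5 = 2.9447
D_6 = 3.4218
Terminal value at t=6: TV = D_7/(r−g) = 3.4697/(0.123−0.014) = 31.8319
P₀ = 1.6152/(1+0.123)^1 + 1.8768/(1+0.123)^2 + 2.1809/(1+0.123)^3 + 2.5342/(1+0.123)^4 + 2.9447/(1+0.123)^5 + 3.4218/(1+0.123)^6 + 31.8319/(1+0.123)^6 = 25.2848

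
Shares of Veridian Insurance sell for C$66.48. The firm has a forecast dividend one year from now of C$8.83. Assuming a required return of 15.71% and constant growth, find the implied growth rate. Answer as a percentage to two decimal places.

2.43%

From P₀ = D₁/(r − g), the implied growth is g = r − D₁/P₀.
g = 0.1571 − 8.83/66.48 = 0.1571 − 0.13282 = 0.02428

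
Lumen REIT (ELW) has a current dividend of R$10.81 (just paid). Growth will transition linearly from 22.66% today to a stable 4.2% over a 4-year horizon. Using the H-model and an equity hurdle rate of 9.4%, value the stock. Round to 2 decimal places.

R$293.37

H-model: P₀ = D₀[(1+g_L) + H(g_S−g_L)]/(r−g_L), with H = 4/2 = 2.
P₀ = 10.81 × [(1+0.042) + 2×(0.2266−0.042)] / (0.094−0.042)
   = 10.81 × 1.4112 / 0.052 = 293.3668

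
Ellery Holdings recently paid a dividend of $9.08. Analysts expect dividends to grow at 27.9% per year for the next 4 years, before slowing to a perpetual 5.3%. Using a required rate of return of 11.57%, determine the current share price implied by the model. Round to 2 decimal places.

$315.06

Two-stage DDM. Project D₁…D_4 at 0.279, terminal growth 0.053, discount at r = 0.1157.
D_1 = 11.6133
D_2 = 14.8534
D_3 = 18.9975
D_4 = 24.2979
Terminal value at t=4: TV = D_5/(r−g) = 25.5856/(0.1157−0.053) = 408.0645
P₀ = 11.6133/(1+0.1157)^1 + 14.8534/(1+0.1157)^2 + 18.9975/(1+0.1157)^3 + 24.2979/(1+0.1157)^4 + 408.0645/(1+0.1157)^4 = 315.0552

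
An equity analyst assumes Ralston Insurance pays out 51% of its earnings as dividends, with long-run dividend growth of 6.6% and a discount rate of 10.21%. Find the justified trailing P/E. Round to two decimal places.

Justified trailing P/E = b(1+g)/(r−g) = 0.51×(1+0.066)/(0.1021−0.066) = 15.0598

15.06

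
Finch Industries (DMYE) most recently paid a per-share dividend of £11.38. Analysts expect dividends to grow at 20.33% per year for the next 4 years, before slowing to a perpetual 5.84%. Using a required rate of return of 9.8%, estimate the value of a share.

£496.25

Two-stage DDM. Project D₁…D_4 at 0.2033, terminal growth 0.0584, discount at r = 0.098.
D_1 = 13.6936
D_2 = 16.4775
D_3 = 19.8273
D_4 = 23.8582
Terminal value at t=4: TV = D_5/(r−g) = 25.2515/(0.098−0.0584) = 637.6650
P₀ = 13.6936/(1+0.098)^1 + 16.4775/(1+0.098)^2 + 19.8273/(1+0.098)^3 + 23.8582/(1+0.098)^4 + 637.6650/(1+0.098)^4 = 496.2471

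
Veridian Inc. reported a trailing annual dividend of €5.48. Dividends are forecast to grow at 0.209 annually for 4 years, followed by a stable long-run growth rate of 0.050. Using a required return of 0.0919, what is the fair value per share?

€234.87

Two-stage DDM. Project D₁…D_4 at 0.209, terminal growth 0.05, discount at r = 0.0919.
D_1 = 6.6253
D_2 = 8.0100
D_3 = 9.6841
D_4 = 11.7081
Terminal value at t=4: TV = D_5/(r−g) = 12.2935/(0.0919−0.05) = 293.4006
P₀ = 6.6253/(1+0.0919)^1 + 8.0100/(1+0.0919)^2 + 9.6841/(1+0.0919)^3 + 11.7081/(1+0.0919)^4 + 293.4006/(1+0.0919)^4 = 234.8712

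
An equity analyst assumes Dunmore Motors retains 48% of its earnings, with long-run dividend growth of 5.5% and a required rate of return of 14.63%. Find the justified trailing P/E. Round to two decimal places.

Payout ratio b = 1 − 0.48 = 0.52.
Justified trailing P/E = b(1+g)/(r−g) = 0.52×(1+0.055)/(0.1463−0.055) = 6.0088

6.01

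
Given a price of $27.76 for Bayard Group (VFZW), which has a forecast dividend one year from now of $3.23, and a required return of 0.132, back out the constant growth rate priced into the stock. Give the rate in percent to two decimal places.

1.56%

From P₀ = D₁/(r − g), the implied growth is g = r − D₁/P₀.
g = 0.132 − 3.23/27.76 = 0.132 − 0.11635 = 0.01565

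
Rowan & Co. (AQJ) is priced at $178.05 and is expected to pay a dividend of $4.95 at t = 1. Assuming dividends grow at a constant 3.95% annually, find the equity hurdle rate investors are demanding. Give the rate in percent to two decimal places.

Rearranging the constant-growth DDM: r = D₁/P₀ + g.
r = 4.9500 / 178.05 + 0.0395 = 0.02780 + 0.0395 = 0.06730

6.73%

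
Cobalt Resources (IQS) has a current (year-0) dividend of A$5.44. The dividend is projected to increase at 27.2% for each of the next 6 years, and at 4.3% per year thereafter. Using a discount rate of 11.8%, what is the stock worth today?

A$216.62

Two-stage DDM. Project D₁…D_6 at 0.272, terminal growth 0.043, discount at r = 0.118.
D_1 = 6.9197
D_2 = 8.8018
D_3 = 11.1959
D_4 = 14.2412
D_5 = 18.1148
D_6 = 23.0421
Terminal value at t=6: TV = D_7/(r−g) = 24.0329/(0.118−0.043) = 320.4384
P₀ = 6.9197/(1+0.118)^1 + 8.8018/(1+0.118)^2 + 11.1959/(1+0.118)^3 + 14.2412/(1+0.118)^4 + 18.1148/(1+0.118)^5 + 23.0421/(1+0.118)^6 + 320.4384/(1+0.118)^6 = 216.6238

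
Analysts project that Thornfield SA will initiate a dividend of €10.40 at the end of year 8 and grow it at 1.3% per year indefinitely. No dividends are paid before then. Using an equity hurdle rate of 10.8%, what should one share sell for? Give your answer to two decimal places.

€53.40

Deferred-dividend DDM. At t=7 the remaining stream is a growing perpetuity with first payment D_8 = 10.40.
V_7 = D_8/(r−g) = 10.40/(0.108−0.013) = 109.4737
P₀ = V_7/(1+r)^7 = 109.4737/(1+0.108)^7 = 53.3988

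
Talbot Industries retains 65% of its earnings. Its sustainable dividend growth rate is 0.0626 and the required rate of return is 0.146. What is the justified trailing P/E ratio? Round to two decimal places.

Payout ratio b = 1 − 0.65 = 0.35.
Justified trailing P/E = b(1+g)/(r−g) = 0.35×(1+0.0626)/(0.146−0.0626) = 4.4594

4.46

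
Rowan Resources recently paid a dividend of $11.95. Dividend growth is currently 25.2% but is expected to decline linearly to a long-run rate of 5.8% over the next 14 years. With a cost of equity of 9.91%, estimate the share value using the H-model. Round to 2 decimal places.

H-model: P₀ = D₀[(1+g_L) + H(g_S−g_L)]/(r−g_L), with H = 14/2 = 7.
P₀ = 11.95 × [(1+0.058) + 7×(0.252−0.058)] / (0.0991−0.058)
   = 11.95 × 2.4160 / 0.0411 = 702.4623

$702.46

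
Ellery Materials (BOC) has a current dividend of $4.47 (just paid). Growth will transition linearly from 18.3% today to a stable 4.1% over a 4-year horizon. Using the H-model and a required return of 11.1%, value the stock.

H-model: P₀ = D₀[(1+g_L) + H(g_S−g_L)]/(r−g_L), with H = 4/2 = 2.
P₀ = 4.47 × [(1+0.041) + 2×(0.183−0.041)] / (0.111−0.041)
   = 4.47 × 1.3250 / 0.07 = 84.6107

$84.61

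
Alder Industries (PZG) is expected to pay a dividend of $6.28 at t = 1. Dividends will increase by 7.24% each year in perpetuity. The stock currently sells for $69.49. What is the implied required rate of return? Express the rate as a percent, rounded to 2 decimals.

16.28%

Rearranging the constant-growth DDM: r = D₁/P₀ + g.
r = 6.2800 / 69.49 + 0.0724 = 0.09037 + 0.0724 = 0.16277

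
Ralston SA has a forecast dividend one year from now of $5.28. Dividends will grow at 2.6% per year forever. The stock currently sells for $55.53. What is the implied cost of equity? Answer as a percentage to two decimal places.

Rearranging the constant-growth DDM: r = D₁/P₀ + g.
r = 5.2800 / 55.53 + 0.026 = 0.09508 + 0.026 = 0.12108

12.11%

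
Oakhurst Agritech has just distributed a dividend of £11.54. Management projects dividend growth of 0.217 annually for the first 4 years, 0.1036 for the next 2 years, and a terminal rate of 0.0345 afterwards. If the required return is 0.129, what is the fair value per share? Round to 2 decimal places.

£248.98

Three-stage DDM. Project D₁…D_6; terminal Gordon value at t=6 with g = 0.0345; discount at r = 0.129.
D_1 = 14.0442
D_2 = 17.0918
D_3 = 20.8007
D_4 = 25.3144
D_5 = 27.9370
D_6 = 30.8313
TV_6 = 31.8950/(0.129−0.0345) = 337.5128
P₀ = Σ Dₜ/(1+r)ᵗ + TV_6/(1+r)^6 = 248.9789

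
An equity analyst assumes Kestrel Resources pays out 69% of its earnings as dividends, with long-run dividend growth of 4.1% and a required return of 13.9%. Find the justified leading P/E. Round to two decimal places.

Justified leading P/E = b/(r−g) = 0.69/(0.139−0.041) = 7.0408

7.04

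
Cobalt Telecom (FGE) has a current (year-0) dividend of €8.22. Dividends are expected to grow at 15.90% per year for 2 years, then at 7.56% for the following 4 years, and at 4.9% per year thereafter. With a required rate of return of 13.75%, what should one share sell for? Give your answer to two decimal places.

Three-stage DDM. Project D₁…D_6; terminal Gordon value at t=6 with g = 0.049; discount at r = 0.1375.
D_1 = 9.5270
D_2 = 11.0418
D_3 = 11.8765
D_4 = 12.7744
D_5 = 13.7401
D_6 = 14.7789
TV_6 = 15.5031/(0.1375−0.049) = 175.1758
P₀ = Σ Dₜ/(1+r)ᵗ + TV_6/(1+r)^6 = 127.5117

€127.51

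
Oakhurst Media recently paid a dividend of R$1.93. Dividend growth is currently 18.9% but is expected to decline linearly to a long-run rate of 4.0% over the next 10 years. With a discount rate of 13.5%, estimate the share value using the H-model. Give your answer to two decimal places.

R$36.26

H-model: P₀ = D₀[(1+g_L) + H(g_S−g_L)]/(r−g_L), with H = 10/2 = 5.
P₀ = 1.93 × [(1+0.04) + 5×(0.189−0.04)] / (0.135−0.04)
   = 1.93 × 1.7850 / 0.095 = 36.2637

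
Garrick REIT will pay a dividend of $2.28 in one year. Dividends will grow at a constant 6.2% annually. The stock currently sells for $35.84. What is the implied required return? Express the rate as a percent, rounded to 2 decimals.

12.56%

Rearranging the constant-growth DDM: r = D₁/P₀ + g.
r = 2.2800 / 35.84 + 0.062 = 0.06362 + 0.062 = 0.12562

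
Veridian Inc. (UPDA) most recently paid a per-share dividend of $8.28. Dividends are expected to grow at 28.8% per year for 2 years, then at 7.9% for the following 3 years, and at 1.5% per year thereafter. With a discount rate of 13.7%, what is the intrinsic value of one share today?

Three-stage DDM. Project D₁…D_5; terminal Gordon value at t=5 with g = 0.015; discount at r = 0.137.
D_1 = 10.6646
D_2 = 13.7361
D_3 = 14.8212
D_4 = 15.9921
D_5 = 17.2555
TV_5 = 17.5143/(0.137−0.015) = 143.5597
P₀ = Σ Dₜ/(1+r)ᵗ + TV_5/(1+r)^5 = 124.2872

$124.29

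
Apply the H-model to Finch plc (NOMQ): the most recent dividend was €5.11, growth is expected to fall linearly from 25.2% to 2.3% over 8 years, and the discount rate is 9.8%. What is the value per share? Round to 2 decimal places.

€132.11

H-model: P₀ = D₀[(1+g_L) + H(g_S−g_L)]/(r−g_L), with H = 8/2 = 4.
P₀ = 5.11 × [(1+0.023) + 4×(0.252−0.023)] / (0.098−0.023)
   = 5.11 × 1.9390 / 0.075 = 132.1105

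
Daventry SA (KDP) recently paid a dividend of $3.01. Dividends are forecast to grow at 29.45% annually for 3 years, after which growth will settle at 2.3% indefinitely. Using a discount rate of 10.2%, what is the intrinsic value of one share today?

Two-stage DDM. Project D₁…D_3 at 0.2945, terminal growth 0.023, discount at r = 0.102.
D_1 = 3.8964
D_2 = 5.0439
D_3 = 6.5294
Terminal value at t=3: TV = D_4/(r−g) = 6.6796/(0.102−0.023) = 84.5515
P₀ = 3.8964/(1+0.102)^1 + 5.0439/(1+0.102)^2 + 6.5294/(1+0.102)^3 + 84.5515/(1+0.102)^3 = 75.7477

$75.75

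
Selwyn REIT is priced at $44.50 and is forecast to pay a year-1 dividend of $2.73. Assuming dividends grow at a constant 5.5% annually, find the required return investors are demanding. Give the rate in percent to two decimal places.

11.63%

Rearranging the constant-growth DDM: r = D₁/P₀ + g.
r = 2.7300 / 44.50 + 0.055 = 0.06135 + 0.055 = 0.11635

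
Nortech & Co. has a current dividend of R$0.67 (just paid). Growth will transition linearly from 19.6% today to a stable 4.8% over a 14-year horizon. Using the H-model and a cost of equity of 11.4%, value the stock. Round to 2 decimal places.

H-model: P₀ = D₀[(1+g_L) + H(g_S−g_L)]/(r−g_L), with H = 14/2 = 7.
P₀ = 0.67 × [(1+0.048) + 7×(0.196−0.048)] / (0.114−0.048)
   = 0.67 × 2.0840 / 0.066 = 21.1558

R$21.16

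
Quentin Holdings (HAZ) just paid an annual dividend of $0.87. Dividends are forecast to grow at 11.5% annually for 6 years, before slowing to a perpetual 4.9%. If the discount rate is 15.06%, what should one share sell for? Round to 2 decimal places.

Two-stage DDM. Project D₁…D_6 at 0.115, terminal growth 0.049, discount at r = 0.1506.
D_1 = 0.9700
D_2 = 1.0816
D_3 = 1.2060
D_4 = 1.3447
D_5 = 1.4993
D_6 = 1.6717
Terminal value at t=6: TV = D_7/(r−g) = 1.7537/(0.1506−0.049) = 17.2604
P₀ = 0.9700/(1+0.1506)^1 + 1.0816/(1+0.1506)^2 + 1.2060/(1+0.1506)^3 + 1.3447/(1+0.1506)^4 + 1.4993/(1+0.1506)^5 + 1.6717/(1+0.1506)^6 + 17.2604/(1+0.1506)^6 = 12.1218

$12.12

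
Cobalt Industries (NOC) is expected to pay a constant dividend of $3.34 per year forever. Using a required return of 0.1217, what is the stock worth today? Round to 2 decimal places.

Zero-growth DDM (perpetuity): P₀ = D/r = 3.34 / 0.1217 = 27.4445

$27.44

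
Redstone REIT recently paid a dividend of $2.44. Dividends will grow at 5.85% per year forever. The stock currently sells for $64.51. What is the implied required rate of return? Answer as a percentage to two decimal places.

Rearranging the constant-growth DDM: r = D₁/P₀ + g.
D₁ = 2.44 × (1 + 0.0585) = 2.5827.
r = 2.5827 / 64.51 + 0.0585 = 0.04004 + 0.0585 = 0.09854

9.85%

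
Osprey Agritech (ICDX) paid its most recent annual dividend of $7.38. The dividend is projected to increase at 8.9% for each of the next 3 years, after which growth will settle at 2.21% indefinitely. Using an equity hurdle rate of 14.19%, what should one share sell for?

Two-stage DDM. Project D₁…D_3 at 0.089, terminal growth 0.0221, discount at r = 0.1419.
D_1 = 8.0368
D_2 = 8.7521
D_3 = 9.5310
Terminal value at t=3: TV = D_4/(r−g) = 9.7417/(0.1419−0.0221) = 81.3161
P₀ = 8.0368/(1+0.1419)^1 + 8.7521/(1+0.1419)^2 + 9.5310/(1+0.1419)^3 + 81.3161/(1+0.1419)^3 = 74.7638

$74.76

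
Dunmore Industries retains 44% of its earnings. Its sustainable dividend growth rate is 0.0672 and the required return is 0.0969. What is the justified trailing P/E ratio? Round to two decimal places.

20.12

Payout ratio b = 1 − 0.44 = 0.56.
Justified trailing P/E = b(1+g)/(r−g) = 0.56×(1+0.0672)/(0.0969−0.0672) = 20.1223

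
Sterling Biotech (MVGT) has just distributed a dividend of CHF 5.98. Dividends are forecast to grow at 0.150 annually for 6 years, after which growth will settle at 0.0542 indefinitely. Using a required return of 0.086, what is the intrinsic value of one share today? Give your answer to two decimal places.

Two-stage DDM. Project D₁…D_6 at 0.15, terminal growth 0.0542, discount at r = 0.086.
D_1 = 6.8770
D_2 = 7.9085
D_3 = 9.0948
D_4 = 10.4591
D_5 = 12.0279
D_6 = 13.8321
Terminal value at t=6: TV = D_7/(r−g) = 14.5818/(0.086−0.0542) = 458.5473
P₀ = 6.8770/(1+0.086)^1 + 7.9085/(1+0.086)^2 + 9.0948/(1+0.086)^3 + 10.4591/(1+0.086)^4 + 12.0279/(1+0.086)^5 + 13.8321/(1+0.086)^6 + 458.5473/(1+0.086)^6 = 323.5670

CHF 323.57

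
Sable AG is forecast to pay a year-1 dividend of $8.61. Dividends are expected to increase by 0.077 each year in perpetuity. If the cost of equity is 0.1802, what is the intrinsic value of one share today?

$83.43

Gordon growth model: P₀ = D₁/(r − g), with D₁ = 8.61 given directly.
P₀ = 8.6100 / (0.1802 − 0.077) = 8.6100 / 0.1032 = 83.4302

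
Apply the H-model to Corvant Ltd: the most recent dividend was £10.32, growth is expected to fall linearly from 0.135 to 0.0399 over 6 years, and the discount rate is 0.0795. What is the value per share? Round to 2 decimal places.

£345.36

H-model: P₀ = D₀[(1+g_L) + H(g_S−g_L)]/(r−g_L), with H = 6/2 = 3.
P₀ = 10.32 × [(1+0.0399) + 3×(0.135−0.0399)] / (0.0795−0.0399)
   = 10.32 × 1.3252 / 0.0396 = 345.3552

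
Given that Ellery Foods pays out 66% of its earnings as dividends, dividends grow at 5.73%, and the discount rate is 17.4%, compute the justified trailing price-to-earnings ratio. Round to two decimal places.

Justified trailing P/E = b(1+g)/(r−g) = 0.66×(1+0.0573)/(0.174−0.0573) = 5.9796

5.98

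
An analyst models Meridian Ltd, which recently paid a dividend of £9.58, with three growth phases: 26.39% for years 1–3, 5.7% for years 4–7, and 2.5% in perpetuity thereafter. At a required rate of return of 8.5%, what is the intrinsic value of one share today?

£329.07

Three-stage DDM. Project D₁…D_7; terminal Gordon value at t=7 with g = 0.025; discount at r = 0.085.
D_1 = 12.1082
D_2 = 15.3035
D_3 = 19.3421
D_4 = 20.4446
D_5 = 21.6099
D_6 = 22.8417
D_7 = 24.1437
TV_7 = 24.7473/(0.085−0.025) = 412.4547
P₀ = Σ Dₜ/(1+r)ᵗ + TV_7/(1+r)^7 = 329.0728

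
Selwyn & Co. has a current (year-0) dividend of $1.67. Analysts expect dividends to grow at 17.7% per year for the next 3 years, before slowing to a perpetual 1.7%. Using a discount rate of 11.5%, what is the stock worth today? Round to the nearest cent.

$25.97

Two-stage DDM. Project D₁…D_3 at 0.177, terminal growth 0.017, discount at r = 0.115.
D_1 = 1.9656
D_2 = 2.3135
D_3 = 2.7230
Terminal value at t=3: TV = D_4/(r−g) = 2.7693/(0.115−0.017) = 28.2580
P₀ = 1.9656/(1+0.115)^1 + 2.3135/(1+0.115)^2 + 2.7230/(1+0.115)^3 + 28.2580/(1+0.115)^3 = 25.9734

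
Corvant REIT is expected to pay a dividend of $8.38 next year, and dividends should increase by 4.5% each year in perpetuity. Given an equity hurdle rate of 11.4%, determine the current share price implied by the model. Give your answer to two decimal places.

$121.45

Gordon growth model: P₀ = D₁/(r − g), with D₁ = 8.38 given directly.
P₀ = 8.3800 / (0.114 − 0.045) = 8.3800 / 0.069 = 121.4493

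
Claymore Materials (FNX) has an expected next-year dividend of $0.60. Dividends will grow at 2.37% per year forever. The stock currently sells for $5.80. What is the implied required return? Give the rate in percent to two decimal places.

Rearranging the constant-growth DDM: r = D₁/P₀ + g.
r = 0.6000 / 5.80 + 0.0237 = 0.10345 + 0.0237 = 0.12715

12.71%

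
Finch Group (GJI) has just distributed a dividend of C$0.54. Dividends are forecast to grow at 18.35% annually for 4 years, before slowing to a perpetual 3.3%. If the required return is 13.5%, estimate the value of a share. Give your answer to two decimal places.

C$8.87

Two-stage DDM. Project D₁…D_4 at 0.1835, terminal growth 0.033, discount at r = 0.135.
D_1 = 0.6391
D_2 = 0.7564
D_3 = 0.8952
D_4 = 1.0594
Terminal value at t=4: TV = D_5/(r−g) = 1.0944/(0.135−0.033) = 10.7292
P₀ = 0.6391/(1+0.135)^1 + 0.7564/(1+0.135)^2 + 0.8952/(1+0.135)^3 + 1.0594/(1+0.135)^4 + 10.7292/(1+0.135)^4 = 8.8660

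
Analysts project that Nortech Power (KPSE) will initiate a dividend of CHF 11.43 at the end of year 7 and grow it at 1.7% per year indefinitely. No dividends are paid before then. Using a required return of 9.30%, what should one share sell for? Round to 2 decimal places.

CHF 88.21

Deferred-dividend DDM. At t=6 the remaining stream is a growing perpetuity with first payment D_7 = 11.43.
V_6 = D_7/(r−g) = 11.43/(0.093−0.017) = 150.3947
P₀ = V_6/(1+r)^6 = 150.3947/(1+0.093)^6 = 88.2087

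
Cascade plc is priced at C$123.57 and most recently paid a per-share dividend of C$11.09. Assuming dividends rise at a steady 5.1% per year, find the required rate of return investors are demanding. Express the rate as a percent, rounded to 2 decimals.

14.53%

Rearranging the constant-growth DDM: r = D₁/P₀ + g.
D₁ = 11.09 × (1 + 0.051) = 11.6556.
r = 11.6556 / 123.57 + 0.051 = 0.09432 + 0.051 = 0.14532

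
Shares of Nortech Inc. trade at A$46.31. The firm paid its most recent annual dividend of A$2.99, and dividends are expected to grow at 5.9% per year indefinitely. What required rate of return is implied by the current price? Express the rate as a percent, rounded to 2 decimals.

Rearranging the constant-growth DDM: r = D₁/P₀ + g.
D₁ = 2.99 × (1 + 0.059) = 3.1664.
r = 3.1664 / 46.31 + 0.059 = 0.06837 + 0.059 = 0.12737

12.74%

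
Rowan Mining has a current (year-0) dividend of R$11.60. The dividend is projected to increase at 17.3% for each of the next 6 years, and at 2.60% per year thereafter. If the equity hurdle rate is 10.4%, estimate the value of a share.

R$306.04

Two-stage DDM. Project D₁…D_6 at 0.173, terminal growth 0.026, discount at r = 0.104.
D_1 = 13.6068
D_2 = 15.9608
D_3 = 18.7220
D_4 = 21.9609
D_5 = 25.7601
D_6 = 30.2166
Terminal value at t=6: TV = D_7/(r−g) = 31.0023/(0.104−0.026) = 397.4649
P₀ = 13.6068/(1+0.104)^1 + 15.9608/(1+0.104)^2 + 18.7220/(1+0.104)^3 + 21.9609/(1+0.104)^4 + 25.7601/(1+0.104)^5 + 30.2166/(1+0.104)^6 + 397.4649/(1+0.104)^6 = 306.0391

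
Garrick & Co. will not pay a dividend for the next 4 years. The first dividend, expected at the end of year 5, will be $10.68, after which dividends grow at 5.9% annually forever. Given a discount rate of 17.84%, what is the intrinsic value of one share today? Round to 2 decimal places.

$46.39

Deferred-dividend DDM. At t=4 the remaining stream is a growing perpetuity with first payment D_5 = 10.68.
V_4 = D_5/(r−g) = 10.68/(0.1784−0.059) = 89.4472
P₀ = V_4/(1+r)^4 = 89.4472/(1+0.1784)^4 = 46.3870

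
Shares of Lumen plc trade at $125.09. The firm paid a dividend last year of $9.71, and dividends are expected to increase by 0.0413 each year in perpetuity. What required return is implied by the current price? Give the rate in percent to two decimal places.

Rearranging the constant-growth DDM: r = D₁/P₀ + g.
D₁ = 9.71 × (1 + 0.0413) = 10.1110.
r = 10.1110 / 125.09 + 0.0413 = 0.08083 + 0.0413 = 0.12213

12.21%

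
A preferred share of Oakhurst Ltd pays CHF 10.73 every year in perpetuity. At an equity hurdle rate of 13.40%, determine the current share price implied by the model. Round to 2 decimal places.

Zero-growth DDM (perpetuity): P₀ = D/r = 10.73 / 0.134 = 80.0746

CHF 80.07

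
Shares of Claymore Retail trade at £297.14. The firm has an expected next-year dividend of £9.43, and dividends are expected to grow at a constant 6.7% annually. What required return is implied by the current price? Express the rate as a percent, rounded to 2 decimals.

Rearranging the constant-growth DDM: r = D₁/P₀ + g.
r = 9.4300 / 297.14 + 0.067 = 0.03174 + 0.067 = 0.09874

9.87%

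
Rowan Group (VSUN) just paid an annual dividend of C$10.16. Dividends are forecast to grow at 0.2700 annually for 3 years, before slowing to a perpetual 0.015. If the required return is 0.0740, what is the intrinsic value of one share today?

C$332.03

Two-stage DDM. Project D₁…D_3 at 0.27, terminal growth 0.015, discount at r = 0.074.
D_1 = 12.9032
D_2 = 16.3871
D_3 = 20.8116
Terminal value at t=3: TV = D_4/(r−g) = 21.1237/(0.074−0.015) = 358.0296
P₀ = 12.9032/(1+0.074)^1 + 16.3871/(1+0.074)^2 + 20.8116/(1+0.074)^3 + 358.0296/(1+0.074)^3 = 332.0256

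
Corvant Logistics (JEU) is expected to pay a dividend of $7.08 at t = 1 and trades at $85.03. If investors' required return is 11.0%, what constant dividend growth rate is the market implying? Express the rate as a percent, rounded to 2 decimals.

From P₀ = D₁/(r − g), the implied growth is g = r − D₁/P₀.
g = 0.11 − 7.08/85.03 = 0.11 − 0.08326 = 0.02674

2.67%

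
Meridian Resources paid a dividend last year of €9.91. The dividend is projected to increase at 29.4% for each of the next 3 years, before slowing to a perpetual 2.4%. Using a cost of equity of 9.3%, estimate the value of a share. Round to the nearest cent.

€286.11

Two-stage DDM. Project D₁…D_3 at 0.294, terminal growth 0.024, discount at r = 0.093.
D_1 = 12.8235
D_2 = 16.5937
D_3 = 21.4722
Terminal value at t=3: TV = D_4/(r−g) = 21.9875/(0.093−0.024) = 318.6599
P₀ = 12.8235/(1+0.093)^1 + 16.5937/(1+0.093)^2 + 21.4722/(1+0.093)^3 + 318.6599/(1+0.093)^3 = 286.1100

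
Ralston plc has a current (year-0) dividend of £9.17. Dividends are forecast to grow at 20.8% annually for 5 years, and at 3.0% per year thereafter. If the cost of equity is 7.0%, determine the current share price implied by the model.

£500.03

Two-stage DDM. Project D₁…D_5 at 0.208, terminal growth 0.03, discount at r = 0.07.
D_1 = 11.0774
D_2 = 13.3815
D_3 = 16.1648
D_4 = 19.5271
D_5 = 23.5887
Terminal value at t=5: TV = D_6/(r−g) = 24.2964/(0.07−0.03) = 607.4090
P₀ = 11.0774/(1+0.07)^1 + 13.3815/(1+0.07)^2 + 16.1648/(1+0.07)^3 + 19.5271/(1+0.07)^4 + 23.5887/(1+0.07)^5 + 607.4090/(1+0.07)^5 = 500.0256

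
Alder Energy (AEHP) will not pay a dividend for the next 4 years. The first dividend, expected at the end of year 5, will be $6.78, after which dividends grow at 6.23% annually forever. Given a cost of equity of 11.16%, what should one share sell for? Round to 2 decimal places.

$90.07

Deferred-dividend DDM. At t=4 the remaining stream is a growing perpetuity with first payment D_5 = 6.78.
V_4 = D_5/(r−g) = 6.78/(0.1116−0.0623) = 137.5254
P₀ = V_4/(1+r)^4 = 137.5254/(1+0.1116)^4 = 90.0718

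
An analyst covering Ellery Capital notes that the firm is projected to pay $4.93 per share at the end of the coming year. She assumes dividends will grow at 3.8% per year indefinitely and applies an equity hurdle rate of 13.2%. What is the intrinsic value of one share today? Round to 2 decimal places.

$52.45

Gordon growth model: P₀ = D₁/(r − g), with D₁ = 4.93 given directly.
P₀ = 4.9300 / (0.132 − 0.038) = 4.9300 / 0.094 = 52.4468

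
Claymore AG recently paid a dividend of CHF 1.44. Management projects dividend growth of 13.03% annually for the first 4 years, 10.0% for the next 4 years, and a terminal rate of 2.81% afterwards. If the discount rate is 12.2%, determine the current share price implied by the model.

CHF 26.52

Three-stage DDM. Project D₁…D_8; terminal Gordon value at t=8 with g = 0.0281; discount at r = 0.122.
D_1 = 1.6276
D_2 = 1.8397
D_3 = 2.0794
D_4 = 2.3504
D_5 = 2.5854
D_6 = 2.8440
D_7 = 3.1284
D_8 = 3.4412
TV_8 = 3.5379/(0.122−0.0281) = 37.6771
P₀ = Σ Dₜ/(1+r)ᵗ + TV_8/(1+r)^8 = 26.5160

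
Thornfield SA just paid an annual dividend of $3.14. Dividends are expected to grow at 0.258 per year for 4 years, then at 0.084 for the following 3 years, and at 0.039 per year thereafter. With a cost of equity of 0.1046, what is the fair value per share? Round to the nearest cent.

Three-stage DDM. Project D₁…D_7; terminal Gordon value at t=7 with g = 0.039; discount at r = 0.1046.
D_1 = 3.9501
D_2 = 4.9693
D_3 = 6.2513
D_4 = 7.8642
D_5 = 8.5247
D_6 = 9.2408
D_7 = 10.0171
TV_7 = 10.4077/(0.1046−0.039) = 158.6543
P₀ = Σ Dₜ/(1+r)ᵗ + TV_7/(1+r)^7 = 111.9038

$111.90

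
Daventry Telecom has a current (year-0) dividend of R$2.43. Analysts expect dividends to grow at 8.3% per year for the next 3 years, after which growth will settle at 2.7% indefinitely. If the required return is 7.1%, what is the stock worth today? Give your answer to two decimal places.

Two-stage DDM. Project D₁…D_3 at 0.083, terminal growth 0.027, discount at r = 0.071.
D_1 = 2.6317
D_2 = 2.8501
D_3 = 3.0867
Terminal value at t=3: TV = D_4/(r−g) = 3.1700/(0.071−0.027) = 72.0459
P₀ = 2.6317/(1+0.071)^1 + 2.8501/(1+0.071)^2 + 3.0867/(1+0.071)^3 + 72.0459/(1+0.071)^3 = 66.1009

R$66.10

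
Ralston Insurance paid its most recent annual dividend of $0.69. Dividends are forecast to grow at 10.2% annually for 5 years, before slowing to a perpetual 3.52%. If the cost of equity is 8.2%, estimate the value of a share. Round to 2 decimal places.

$20.37

Two-stage DDM. Project D₁…D_5 at 0.102, terminal growth 0.0352, discount at r = 0.082.
D_1 = 0.7604
D_2 = 0.8379
D_3 = 0.9234
D_4 = 1.0176
D_5 = 1.1214
Terminal value at t=5: TV = D_6/(r−g) = 1.1609/(0.082−0.0352) = 24.8048
P₀ = 0.7604/(1+0.082)^1 + 0.8379/(1+0.082)^2 + 0.9234/(1+0.082)^3 + 1.0176/(1+0.082)^4 + 1.1214/(1+0.082)^5 + 24.8048/(1+0.082)^5 = 20.3724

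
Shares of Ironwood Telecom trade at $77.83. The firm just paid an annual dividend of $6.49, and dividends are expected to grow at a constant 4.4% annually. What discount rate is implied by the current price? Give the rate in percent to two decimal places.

Rearranging the constant-growth DDM: r = D₁/P₀ + g.
D₁ = 6.49 × (1 + 0.044) = 6.7756.
r = 6.7756 / 77.83 + 0.044 = 0.08706 + 0.044 = 0.13106

13.11%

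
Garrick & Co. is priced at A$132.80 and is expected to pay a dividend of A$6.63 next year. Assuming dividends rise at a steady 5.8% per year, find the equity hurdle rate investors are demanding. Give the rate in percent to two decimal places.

Rearranging the constant-growth DDM: r = D₁/P₀ + g.
r = 6.6300 / 132.80 + 0.058 = 0.04992 + 0.058 = 0.10792

10.79%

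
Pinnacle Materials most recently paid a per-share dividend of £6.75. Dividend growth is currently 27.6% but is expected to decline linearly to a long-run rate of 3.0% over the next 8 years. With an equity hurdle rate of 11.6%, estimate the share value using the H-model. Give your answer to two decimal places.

H-model: P₀ = D₀[(1+g_L) + H(g_S−g_L)]/(r−g_L), with H = 8/2 = 4.
P₀ = 6.75 × [(1+0.03) + 4×(0.276−0.03)] / (0.116−0.03)
   = 6.75 × 2.0140 / 0.086 = 158.0756

£158.08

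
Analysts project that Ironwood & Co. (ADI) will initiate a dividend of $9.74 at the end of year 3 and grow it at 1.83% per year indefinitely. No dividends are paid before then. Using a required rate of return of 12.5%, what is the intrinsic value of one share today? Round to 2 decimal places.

$72.13

Deferred-dividend DDM. At t=2 the remaining stream is a growing perpetuity with first payment D_3 = 9.74.
V_2 = D_3/(r−g) = 9.74/(0.125−0.0183) = 91.2840
P₀ = V_2/(1+r)^2 = 91.2840/(1+0.125)^2 = 72.1256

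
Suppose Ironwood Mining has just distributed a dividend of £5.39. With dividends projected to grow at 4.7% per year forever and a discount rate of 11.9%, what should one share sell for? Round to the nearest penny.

Gordon growth model: P₀ = D₁/(r − g). D₁ = 5.39 × (1 + 0.047) = 5.6433.
P₀ = 5.6433 / (0.119 − 0.047) = 5.6433 / 0.072 = 78.3796

£78.38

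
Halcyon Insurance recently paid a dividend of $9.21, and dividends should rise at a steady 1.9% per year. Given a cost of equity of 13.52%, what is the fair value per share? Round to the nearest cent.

$80.77

Gordon growth model: P₀ = D₁/(r − g). D₁ = 9.21 × (1 + 0.019) = 9.3850.
P₀ = 9.3850 / (0.1352 − 0.019) = 9.3850 / 0.1162 = 80.7658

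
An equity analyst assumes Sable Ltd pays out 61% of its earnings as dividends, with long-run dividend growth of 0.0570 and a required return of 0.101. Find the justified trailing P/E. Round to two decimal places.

Justified trailing P/E = b(1+g)/(r−g) = 0.61×(1+0.057)/(0.101−0.057) = 14.6539

14.65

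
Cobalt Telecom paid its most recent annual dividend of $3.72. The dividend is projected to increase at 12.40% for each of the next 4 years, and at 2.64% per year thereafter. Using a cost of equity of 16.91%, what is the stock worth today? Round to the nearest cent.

Two-stage DDM. Project D₁…D_4 at 0.124, terminal growth 0.0264, discount at r = 0.1691.
D_1 = 4.1813
D_2 = 4.6998
D_3 = 5.2825
D_4 = 5.9376
Terminal value at t=4: TV = D_5/(r−g) = 6.0943/(0.1691−0.0264) = 42.7072
P₀ = 4.1813/(1+0.1691)^1 + 4.6998/(1+0.1691)^2 + 5.2825/(1+0.1691)^3 + 5.9376/(1+0.1691)^4 + 42.7072/(1+0.1691)^4 = 36.3602

$36.36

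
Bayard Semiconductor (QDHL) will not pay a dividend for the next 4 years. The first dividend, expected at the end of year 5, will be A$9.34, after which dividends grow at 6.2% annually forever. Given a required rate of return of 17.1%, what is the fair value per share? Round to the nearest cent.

Deferred-dividend DDM. At t=4 the remaining stream is a growing perpetuity with first payment D_5 = 9.34.
V_4 = D_5/(r−g) = 9.34/(0.171−0.062) = 85.6881
P₀ = V_4/(1+r)^4 = 85.6881/(1+0.171)^4 = 45.5714

A$45.57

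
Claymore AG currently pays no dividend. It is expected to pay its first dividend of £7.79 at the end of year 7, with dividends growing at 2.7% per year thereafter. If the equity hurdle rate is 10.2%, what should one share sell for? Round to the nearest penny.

Deferred-dividend DDM. At t=6 the remaining stream is a growing perpetuity with first payment D_7 = 7.79.
V_6 = D_7/(r−g) = 7.79/(0.102−0.027) = 103.8667
P₀ = V_6/(1+r)^6 = 103.8667/(1+0.102)^6 = 57.9945

£57.99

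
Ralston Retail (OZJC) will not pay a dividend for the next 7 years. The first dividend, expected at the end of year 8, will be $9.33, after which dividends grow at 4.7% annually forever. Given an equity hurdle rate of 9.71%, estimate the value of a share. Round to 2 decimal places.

$97.35

Deferred-dividend DDM. At t=7 the remaining stream is a growing perpetuity with first payment D_8 = 9.33.
V_7 = D_8/(r−g) = 9.33/(0.0971−0.047) = 186.2275
P₀ = V_7/(1+r)^7 = 186.2275/(1+0.0971)^7 = 97.3465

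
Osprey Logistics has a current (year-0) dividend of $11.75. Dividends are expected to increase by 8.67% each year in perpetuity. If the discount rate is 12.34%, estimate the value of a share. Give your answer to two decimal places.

Gordon growth model: P₀ = D₁/(r − g). D₁ = 11.75 × (1 + 0.0867) = 12.7687.
P₀ = 12.7687 / (0.1234 − 0.0867) = 12.7687 / 0.0367 = 347.9217

$347.92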